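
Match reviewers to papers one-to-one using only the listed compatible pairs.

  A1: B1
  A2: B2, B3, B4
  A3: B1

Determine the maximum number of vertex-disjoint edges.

Unit-capacity flow: source→left, listed edges, right→sink; max matching = max flow.
Augmenting path A1→B1 (+1); matched 1.
Augmenting path A2→B2 (+1); matched 2.
No augmenting path remains; maximum matching = 2.
König certificate: {A2, B1} is a vertex cover of size 2 (every listed pair touches it), so no matching can be larger.

2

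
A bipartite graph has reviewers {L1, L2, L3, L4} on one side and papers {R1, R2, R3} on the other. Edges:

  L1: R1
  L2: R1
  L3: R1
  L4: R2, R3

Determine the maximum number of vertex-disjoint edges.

Unit-capacity flow: source→left, listed edges, right→sink; max matching = max flow.
Augmenting path L1→R1 (+1); matched 1.
Augmenting path L4→R2 (+1); matched 2.
No augmenting path remains; maximum matching = 2.
König certificate: {L4, R1} is a vertex cover of size 2 (every listed pair touches it), so no matching can be larger.

2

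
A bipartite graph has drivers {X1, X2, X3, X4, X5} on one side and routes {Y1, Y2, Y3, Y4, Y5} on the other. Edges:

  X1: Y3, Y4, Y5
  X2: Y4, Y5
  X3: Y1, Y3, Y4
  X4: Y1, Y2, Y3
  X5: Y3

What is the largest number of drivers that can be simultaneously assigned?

5

Unit-capacity flow: source→left, listed edges, right→sink; max matching = max flow.
Augmenting path X1→Y3 (+1); matched 1.
Augmenting path X2→Y4 (+1); matched 2.
Augmenting path X3→Y1 (+1); matched 3.
Augmenting path X4→Y2 (+1); matched 4.
Augmenting path X5→Y3→X1→Y5 (+1); matched 5.
No augmenting path remains; maximum matching = 5.
König certificate: {X1, X2, X3, X4, X5} is a vertex cover of size 5 (every listed pair touches it), so no matching can be larger.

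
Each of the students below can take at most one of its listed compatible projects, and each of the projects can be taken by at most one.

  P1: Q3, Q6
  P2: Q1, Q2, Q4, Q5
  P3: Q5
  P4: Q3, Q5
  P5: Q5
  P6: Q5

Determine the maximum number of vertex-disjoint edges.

4

Unit-capacity flow: source→left, listed edges, right→sink; max matching = max flow.
Augmenting path P1→Q3 (+1); matched 1.
Augmenting path P2→Q1 (+1); matched 2.
Augmenting path P3→Q5 (+1); matched 3.
Augmenting path P4→Q3→P1→Q6 (+1); matched 4.
No augmenting path remains; maximum matching = 4.
König certificate: {P1, P2, P4, Q5} is a vertex cover of size 4 (every listed pair touches it), so no matching can be larger.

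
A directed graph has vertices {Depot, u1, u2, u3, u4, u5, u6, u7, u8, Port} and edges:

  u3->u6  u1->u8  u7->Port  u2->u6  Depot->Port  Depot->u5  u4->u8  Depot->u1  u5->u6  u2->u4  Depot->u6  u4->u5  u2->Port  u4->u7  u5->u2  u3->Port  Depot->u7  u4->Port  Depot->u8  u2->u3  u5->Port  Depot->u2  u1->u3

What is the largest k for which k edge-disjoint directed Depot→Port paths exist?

Assign every edge capacity 1; by Menger, the answer equals the max flow.
Path Depot→Port (+1); total 1.
Path Depot→u2→Port (+1); total 2.
Path Depot→u5→Port (+1); total 3.
Path Depot→u7→Port (+1); total 4.
Path Depot→u1→u3→Port (+1); total 5.
No residual Depot→Port path; max flow = 5.
Certifying cut of size 5: {Depot→Port, Depot→u1, Depot→u2, Depot→u5, Depot→u7}.

5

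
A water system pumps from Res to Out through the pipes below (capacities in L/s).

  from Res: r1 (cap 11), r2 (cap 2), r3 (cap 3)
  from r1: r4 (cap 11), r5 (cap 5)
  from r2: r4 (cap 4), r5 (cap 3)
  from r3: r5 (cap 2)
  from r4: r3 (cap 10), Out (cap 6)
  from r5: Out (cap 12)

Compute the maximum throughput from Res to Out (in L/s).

15

Augment Res→r1→r4→Out: bottleneck 6, flow now 6.
Augment Res→r1→r5→Out: bottleneck 5, flow now 11.
Augment Res→r2→r5→Out: bottleneck 2, flow now 13.
Augment Res→r3→r5→Out: bottleneck 2, flow now 15.
No augmenting path remains; maximum flow = 15.
In the residual graph, reachable from Res: {Res, r3}.
Min-cut edges: Res→r1 (11), Res→r2 (2), r3→r5 (2); capacity 11 + 2 + 2 = 15.
This cut is saturated, so no flow can exceed 15.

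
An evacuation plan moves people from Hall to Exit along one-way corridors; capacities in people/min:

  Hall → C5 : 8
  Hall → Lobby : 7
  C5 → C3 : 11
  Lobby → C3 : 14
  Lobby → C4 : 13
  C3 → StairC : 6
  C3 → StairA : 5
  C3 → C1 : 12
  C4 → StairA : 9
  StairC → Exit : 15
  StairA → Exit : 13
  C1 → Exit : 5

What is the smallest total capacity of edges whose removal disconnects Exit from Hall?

Augment Hall→C5→C3→StairC→Exit: bottleneck 6, flow now 6.
Augment Hall→C5→C3→StairA→Exit: bottleneck 2, flow now 8.
Augment Hall→Lobby→C3→StairA→Exit: bottleneck 3, flow now 11.
Augment Hall→Lobby→C3→C1→Exit: bottleneck 4, flow now 15.
No augmenting path remains; maximum flow = 15.
By max-flow min-cut, the minimum cut capacity equals the max flow.
In the residual graph, reachable from Hall: {Hall}.
Min-cut edges: Hall→C5 (8), Hall→Lobby (7); capacity 8 + 7 = 15.

15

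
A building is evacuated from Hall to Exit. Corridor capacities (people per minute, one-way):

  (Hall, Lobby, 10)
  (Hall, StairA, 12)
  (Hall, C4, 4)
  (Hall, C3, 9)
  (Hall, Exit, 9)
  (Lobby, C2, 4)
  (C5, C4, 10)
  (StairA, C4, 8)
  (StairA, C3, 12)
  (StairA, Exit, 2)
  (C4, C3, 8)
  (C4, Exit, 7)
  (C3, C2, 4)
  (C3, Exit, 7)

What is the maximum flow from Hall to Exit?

25

Augment Hall→Exit: bottleneck 9, flow now 9.
Augment Hall→StairA→Exit: bottleneck 2, flow now 11.
Augment Hall→C4→Exit: bottleneck 4, flow now 15.
Augment Hall→C3→Exit: bottleneck 7, flow now 22.
Augment Hall→StairA→C4→Exit: bottleneck 3, flow now 25.
No augmenting path remains; maximum flow = 25.
In the residual graph, reachable from Hall: {Hall, Lobby, C2, StairA, C4, C3}.
Min-cut edges: Hall→Exit (9), StairA→Exit (2), C4→Exit (7), C3→Exit (7); capacity 9 + 2 + 7 + 7 = 25.
This cut is saturated, so no flow can exceed 25.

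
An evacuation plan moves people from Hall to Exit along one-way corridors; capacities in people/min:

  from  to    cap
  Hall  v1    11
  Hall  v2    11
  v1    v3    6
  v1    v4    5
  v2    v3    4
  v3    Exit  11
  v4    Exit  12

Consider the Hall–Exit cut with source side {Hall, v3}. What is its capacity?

Edges leaving {Hall, v3}: Hall→v1 (11), Hall→v2 (11), v3→Exit (11).
Cut capacity = 11 + 11 + 11 = 33.

33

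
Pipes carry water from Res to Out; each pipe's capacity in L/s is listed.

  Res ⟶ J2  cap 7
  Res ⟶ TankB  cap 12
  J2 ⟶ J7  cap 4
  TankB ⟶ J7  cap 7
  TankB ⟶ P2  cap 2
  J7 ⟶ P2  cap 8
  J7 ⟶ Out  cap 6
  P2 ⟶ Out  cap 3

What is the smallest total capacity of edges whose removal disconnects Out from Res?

Augment Res→J2→J7→Out: bottleneck 4, flow now 4.
Augment Res→TankB→J7→Out: bottleneck 2, flow now 6.
Augment Res→TankB→P2→Out: bottleneck 2, flow now 8.
Augment Res→TankB→J7→P2→Out: bottleneck 1, flow now 9.
No augmenting path remains; maximum flow = 9.
By max-flow min-cut, the minimum cut capacity equals the max flow.
In the residual graph, reachable from Res: {Res, J2, TankB, J7, P2}.
Min-cut edges: J7→Out (6), P2→Out (3); capacity 6 + 3 = 9.

9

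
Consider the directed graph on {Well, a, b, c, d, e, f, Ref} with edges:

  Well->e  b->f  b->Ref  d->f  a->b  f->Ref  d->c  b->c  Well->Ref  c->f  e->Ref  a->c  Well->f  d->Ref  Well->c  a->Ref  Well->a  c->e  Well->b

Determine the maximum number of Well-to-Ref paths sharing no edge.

5

Assign every edge capacity 1; by Menger, the answer equals the max flow.
Path Well→Ref (+1); total 1.
Path Well→a→Ref (+1); total 2.
Path Well→b→Ref (+1); total 3.
Path Well→e→Ref (+1); total 4.
Path Well→f→Ref (+1); total 5.
No residual Well→Ref path; max flow = 5.
Certifying cut of size 5: {Well→Ref, Well→a, Well→b, e→Ref, f→Ref}.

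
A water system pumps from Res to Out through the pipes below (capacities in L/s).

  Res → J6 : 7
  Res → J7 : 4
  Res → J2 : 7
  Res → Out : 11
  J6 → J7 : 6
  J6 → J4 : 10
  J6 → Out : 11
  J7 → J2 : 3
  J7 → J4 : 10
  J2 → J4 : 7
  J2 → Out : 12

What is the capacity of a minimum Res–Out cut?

Augment Res→Out: bottleneck 11, flow now 11.
Augment Res→J6→Out: bottleneck 7, flow now 18.
Augment Res→J2→Out: bottleneck 7, flow now 25.
Augment Res→J7→J2→Out: bottleneck 3, flow now 28.
No augmenting path remains; maximum flow = 28.
By max-flow min-cut, the minimum cut capacity equals the max flow.
In the residual graph, reachable from Res: {Res, J7, J4}.
Min-cut edges: Res→J6 (7), Res→J2 (7), Res→Out (11), J7→J2 (3); capacity 7 + 7 + 11 + 3 = 28.

28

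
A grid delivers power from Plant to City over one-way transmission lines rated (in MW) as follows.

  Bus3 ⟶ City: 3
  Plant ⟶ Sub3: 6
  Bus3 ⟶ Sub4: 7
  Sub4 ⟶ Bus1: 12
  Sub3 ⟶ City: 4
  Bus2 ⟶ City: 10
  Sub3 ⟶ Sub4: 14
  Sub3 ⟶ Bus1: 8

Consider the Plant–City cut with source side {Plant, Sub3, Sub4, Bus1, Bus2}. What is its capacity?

Edges leaving {Plant, Sub3, Sub4, Bus1, Bus2}: Sub3→City (4), Bus2→City (10).
Cut capacity = 4 + 10 = 14.

14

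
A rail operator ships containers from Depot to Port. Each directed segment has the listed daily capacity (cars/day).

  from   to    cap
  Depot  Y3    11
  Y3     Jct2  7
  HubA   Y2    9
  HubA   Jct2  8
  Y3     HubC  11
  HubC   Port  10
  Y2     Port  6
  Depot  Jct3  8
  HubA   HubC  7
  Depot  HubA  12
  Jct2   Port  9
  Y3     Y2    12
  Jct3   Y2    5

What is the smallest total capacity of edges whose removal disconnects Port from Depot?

25

Augment Depot→Y3→Y2→Port: bottleneck 6, flow now 6.
Augment Depot→Y3→HubC→Port: bottleneck 5, flow now 11.
Augment Depot→HubA→HubC→Port: bottleneck 5, flow now 16.
Augment Depot→HubA→Jct2→Port: bottleneck 7, flow now 23.
Augment Depot→Jct3→Y2→Y3→Jct2→Port: bottleneck 2, flow now 25. (uses reverse residual edge)
No augmenting path remains; maximum flow = 25.
By max-flow min-cut, the minimum cut capacity equals the max flow.
In the residual graph, reachable from Depot: {Depot, Y3, HubA, Jct3, Y2, HubC, Jct2}.
Min-cut edges: Y2→Port (6), HubC→Port (10), Jct2→Port (9); capacity 6 + 10 + 9 = 25.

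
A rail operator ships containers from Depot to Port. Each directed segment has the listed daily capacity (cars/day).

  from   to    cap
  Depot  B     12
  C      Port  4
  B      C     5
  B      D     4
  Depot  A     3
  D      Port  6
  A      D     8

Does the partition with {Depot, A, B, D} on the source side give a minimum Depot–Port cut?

Given cut capacity: 5 + 6 = 11.
Augment Depot→A→D→Port: bottleneck 3, flow now 3.
Augment Depot→B→C→Port: bottleneck 4, flow now 7.
Augment Depot→B→D→Port: bottleneck 3, flow now 10.
No augmenting path remains; maximum flow = 10.
In the residual graph, reachable from Depot: {Depot, A, B, C, D}.
Min-cut edges: C→Port (4), D→Port (6); capacity 4 + 6 = 10.
Cut capacity 11 exceeds the max flow 10, so it is not minimum.

No — its capacity is 11, but the minimum cut has capacity 10.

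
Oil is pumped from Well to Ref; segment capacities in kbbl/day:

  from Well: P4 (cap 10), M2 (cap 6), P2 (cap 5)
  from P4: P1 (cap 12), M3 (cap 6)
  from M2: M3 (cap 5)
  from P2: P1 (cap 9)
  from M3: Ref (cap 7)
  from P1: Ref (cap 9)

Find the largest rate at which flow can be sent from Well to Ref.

16

Augment Well→P4→M3→Ref: bottleneck 6, flow now 6.
Augment Well→P4→P1→Ref: bottleneck 4, flow now 10.
Augment Well→M2→M3→Ref: bottleneck 1, flow now 11.
Augment Well→P2→P1→Ref: bottleneck 5, flow now 16.
No augmenting path remains; maximum flow = 16.
In the residual graph, reachable from Well: {Well, P4, M2, P2, M3, P1}.
Min-cut edges: M3→Ref (7), P1→Ref (9); capacity 7 + 9 = 16.
This cut is saturated, so no flow can exceed 16.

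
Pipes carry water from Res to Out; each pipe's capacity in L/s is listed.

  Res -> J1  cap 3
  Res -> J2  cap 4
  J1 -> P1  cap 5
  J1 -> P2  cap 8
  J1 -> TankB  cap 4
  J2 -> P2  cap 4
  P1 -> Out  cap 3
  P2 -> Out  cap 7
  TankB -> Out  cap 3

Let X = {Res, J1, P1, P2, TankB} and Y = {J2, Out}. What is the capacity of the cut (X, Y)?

Edges leaving {Res, J1, P1, P2, TankB}: Res→J2 (4), P1→Out (3), P2→Out (7), TankB→Out (3).
Cut capacity = 4 + 3 + 7 + 3 = 17.

17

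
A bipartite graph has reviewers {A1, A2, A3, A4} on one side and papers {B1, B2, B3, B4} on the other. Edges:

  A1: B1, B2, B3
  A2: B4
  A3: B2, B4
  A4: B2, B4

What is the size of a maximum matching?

Unit-capacity flow: source→left, listed edges, right→sink; max matching = max flow.
Augmenting path A1→B1 (+1); matched 1.
Augmenting path A2→B4 (+1); matched 2.
Augmenting path A3→B2 (+1); matched 3.
No augmenting path remains; maximum matching = 3.
König certificate: {A1, B2, B4} is a vertex cover of size 3 (every listed pair touches it), so no matching can be larger.

3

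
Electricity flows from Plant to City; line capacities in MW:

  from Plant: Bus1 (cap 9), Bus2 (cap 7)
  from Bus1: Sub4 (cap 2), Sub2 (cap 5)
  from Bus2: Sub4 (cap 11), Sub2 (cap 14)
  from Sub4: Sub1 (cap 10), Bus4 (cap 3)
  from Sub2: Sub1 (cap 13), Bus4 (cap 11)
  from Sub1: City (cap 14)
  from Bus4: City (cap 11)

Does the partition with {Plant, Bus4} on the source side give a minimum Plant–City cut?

Given cut capacity: 9 + 7 + 11 = 27.
Augment Plant→Bus1→Sub4→Sub1→City: bottleneck 2, flow now 2.
Augment Plant→Bus1→Sub2→Sub1→City: bottleneck 5, flow now 7.
Augment Plant→Bus2→Sub4→Sub1→City: bottleneck 7, flow now 14.
No augmenting path remains; maximum flow = 14.
In the residual graph, reachable from Plant: {Plant, Bus1}.
Min-cut edges: Plant→Bus2 (7), Bus1→Sub4 (2), Bus1→Sub2 (5); capacity 7 + 2 + 5 = 14.
Cut capacity 27 exceeds the max flow 14, so it is not minimum.

No — its capacity is 27, but the minimum cut has capacity 14.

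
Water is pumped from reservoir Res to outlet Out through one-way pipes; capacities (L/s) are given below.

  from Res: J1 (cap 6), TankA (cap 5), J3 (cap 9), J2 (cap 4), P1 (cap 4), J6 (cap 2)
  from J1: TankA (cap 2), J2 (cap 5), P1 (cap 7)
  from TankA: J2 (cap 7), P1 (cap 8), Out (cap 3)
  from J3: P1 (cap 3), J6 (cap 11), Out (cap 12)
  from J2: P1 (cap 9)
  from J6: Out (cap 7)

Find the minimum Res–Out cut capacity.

Augment Res→TankA→Out: bottleneck 3, flow now 3.
Augment Res→J3→Out: bottleneck 9, flow now 12.
Augment Res→J6→Out: bottleneck 2, flow now 14.
No augmenting path remains; maximum flow = 14.
By max-flow min-cut, the minimum cut capacity equals the max flow.
In the residual graph, reachable from Res: {Res, J1, TankA, J2, P1}.
Min-cut edges: Res→J3 (9), Res→J6 (2), TankA→Out (3); capacity 9 + 2 + 3 = 14.

14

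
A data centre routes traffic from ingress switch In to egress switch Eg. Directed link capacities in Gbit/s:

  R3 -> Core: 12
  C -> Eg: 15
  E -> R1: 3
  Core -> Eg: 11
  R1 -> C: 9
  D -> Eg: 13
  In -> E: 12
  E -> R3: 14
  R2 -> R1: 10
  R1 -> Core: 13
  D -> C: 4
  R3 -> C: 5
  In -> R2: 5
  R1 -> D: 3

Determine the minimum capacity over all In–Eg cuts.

17

Augment In→R2→R1→Core→Eg: bottleneck 5, flow now 5.
Augment In→E→R1→Core→Eg: bottleneck 3, flow now 8.
Augment In→E→R3→Core→Eg: bottleneck 3, flow now 11.
Augment In→E→R3→C→Eg: bottleneck 5, flow now 16.
Augment In→E→R3→Core→R1→D→Eg: bottleneck 1, flow now 17. (uses reverse residual edge)
No augmenting path remains; maximum flow = 17.
By max-flow min-cut, the minimum cut capacity equals the max flow.
In the residual graph, reachable from In: {In}.
Min-cut edges: In→R2 (5), In→E (12); capacity 5 + 12 = 17.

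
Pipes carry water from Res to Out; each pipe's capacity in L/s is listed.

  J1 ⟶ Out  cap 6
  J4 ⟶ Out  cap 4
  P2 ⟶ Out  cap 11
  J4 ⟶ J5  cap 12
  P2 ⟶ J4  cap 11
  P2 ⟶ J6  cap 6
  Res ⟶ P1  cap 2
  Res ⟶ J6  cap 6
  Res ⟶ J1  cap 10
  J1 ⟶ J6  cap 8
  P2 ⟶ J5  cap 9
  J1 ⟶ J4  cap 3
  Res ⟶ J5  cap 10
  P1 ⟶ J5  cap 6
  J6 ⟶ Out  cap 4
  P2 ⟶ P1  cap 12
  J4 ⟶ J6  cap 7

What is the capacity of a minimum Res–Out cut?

13

Augment Res→J1→Out: bottleneck 6, flow now 6.
Augment Res→J6→Out: bottleneck 4, flow now 10.
Augment Res→J1→J4→Out: bottleneck 3, flow now 13.
No augmenting path remains; maximum flow = 13.
By max-flow min-cut, the minimum cut capacity equals the max flow.
In the residual graph, reachable from Res: {Res, P1, J1, J5, J6}.
Min-cut edges: J1→J4 (3), J1→Out (6), J6→Out (4); capacity 3 + 6 + 4 = 13.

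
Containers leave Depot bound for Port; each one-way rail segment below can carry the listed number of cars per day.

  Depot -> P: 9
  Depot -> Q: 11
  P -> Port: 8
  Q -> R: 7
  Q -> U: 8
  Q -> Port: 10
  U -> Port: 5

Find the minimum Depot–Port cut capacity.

Augment Depot→P→Port: bottleneck 8, flow now 8.
Augment Depot→Q→Port: bottleneck 10, flow now 18.
Augment Depot→Q→U→Port: bottleneck 1, flow now 19.
No augmenting path remains; maximum flow = 19.
By max-flow min-cut, the minimum cut capacity equals the max flow.
In the residual graph, reachable from Depot: {Depot, P}.
Min-cut edges: Depot→Q (11), P→Port (8); capacity 11 + 8 = 19.

19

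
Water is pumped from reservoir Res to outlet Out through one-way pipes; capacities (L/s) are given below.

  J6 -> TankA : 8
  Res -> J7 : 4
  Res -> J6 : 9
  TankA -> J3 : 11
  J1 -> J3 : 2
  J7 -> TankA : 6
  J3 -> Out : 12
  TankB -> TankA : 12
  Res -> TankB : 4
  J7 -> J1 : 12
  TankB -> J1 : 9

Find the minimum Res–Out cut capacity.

12

Augment Res→TankB→TankA→J3→Out: bottleneck 4, flow now 4.
Augment Res→J7→TankA→J3→Out: bottleneck 4, flow now 8.
Augment Res→J6→TankA→J3→Out: bottleneck 3, flow now 11.
Augment Res→J6→TankA→TankB→J1→J3→Out: bottleneck 1, flow now 12. (uses reverse residual edge)
No augmenting path remains; maximum flow = 12.
By max-flow min-cut, the minimum cut capacity equals the max flow.
In the residual graph, reachable from Res: {Res, TankB, J7, J6, TankA, J1, J3}.
Min-cut edges: J3→Out (12); capacity 12 = 12.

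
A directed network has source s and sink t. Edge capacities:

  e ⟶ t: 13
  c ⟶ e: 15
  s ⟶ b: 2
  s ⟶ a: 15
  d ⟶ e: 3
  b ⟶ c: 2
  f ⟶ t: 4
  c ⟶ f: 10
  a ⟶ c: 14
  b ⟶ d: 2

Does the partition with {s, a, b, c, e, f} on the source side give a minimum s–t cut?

Given cut capacity: 2 + 13 + 4 = 19.
Augment s→a→c→e→t: bottleneck 13, flow now 13.
Augment s→a→c→f→t: bottleneck 1, flow now 14.
Augment s→b→c→f→t: bottleneck 2, flow now 16.
No augmenting path remains; maximum flow = 16.
In the residual graph, reachable from s: {s, a}.
Min-cut edges: s→b (2), a→c (14); capacity 2 + 14 = 16.
Cut capacity 19 exceeds the max flow 16, so it is not minimum.

No — its capacity is 19, but the minimum cut has capacity 16.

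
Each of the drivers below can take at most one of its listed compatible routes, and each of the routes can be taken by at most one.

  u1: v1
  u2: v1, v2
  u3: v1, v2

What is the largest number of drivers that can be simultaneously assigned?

Unit-capacity flow: source→left, listed edges, right→sink; max matching = max flow.
Augmenting path u1→v1 (+1); matched 1.
Augmenting path u2→v2 (+1); matched 2.
No augmenting path remains; maximum matching = 2.
König certificate: {v1, v2} is a vertex cover of size 2 (every listed pair touches it), so no matching can be larger.

2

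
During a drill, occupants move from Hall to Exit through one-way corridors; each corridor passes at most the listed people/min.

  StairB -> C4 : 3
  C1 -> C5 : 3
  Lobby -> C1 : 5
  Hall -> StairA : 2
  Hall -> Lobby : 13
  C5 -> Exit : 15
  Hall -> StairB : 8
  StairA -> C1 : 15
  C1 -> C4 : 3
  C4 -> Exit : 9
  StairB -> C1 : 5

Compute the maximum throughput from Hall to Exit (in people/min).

Augment Hall→StairB→C4→Exit: bottleneck 3, flow now 3.
Augment Hall→Lobby→C1→C5→Exit: bottleneck 3, flow now 6.
Augment Hall→Lobby→C1→C4→Exit: bottleneck 2, flow now 8.
Augment Hall→StairA→C1→C4→Exit: bottleneck 1, flow now 9.
No augmenting path remains; maximum flow = 9.
In the residual graph, reachable from Hall: {Hall, Lobby, StairA, StairB, C1}.
Min-cut edges: StairB→C4 (3), C1→C5 (3), C1→C4 (3); capacity 3 + 3 + 3 = 9.
This cut is saturated, so no flow can exceed 9.

9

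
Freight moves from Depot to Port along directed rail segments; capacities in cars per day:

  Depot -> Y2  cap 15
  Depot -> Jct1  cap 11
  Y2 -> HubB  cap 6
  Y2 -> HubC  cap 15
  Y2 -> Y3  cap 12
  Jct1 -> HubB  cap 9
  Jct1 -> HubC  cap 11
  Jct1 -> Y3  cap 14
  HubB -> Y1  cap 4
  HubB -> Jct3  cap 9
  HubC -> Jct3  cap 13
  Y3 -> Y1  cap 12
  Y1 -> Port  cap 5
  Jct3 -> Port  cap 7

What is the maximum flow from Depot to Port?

12

Augment Depot→Y2→HubB→Y1→Port: bottleneck 4, flow now 4.
Augment Depot→Y2→HubB→Jct3→Port: bottleneck 2, flow now 6.
Augment Depot→Y2→HubC→Jct3→Port: bottleneck 5, flow now 11.
Augment Depot→Y2→Y3→Y1→Port: bottleneck 1, flow now 12.
No augmenting path remains; maximum flow = 12.
In the residual graph, reachable from Depot: {Depot, Y2, Jct1, HubB, HubC, Y3, Y1, Jct3}.
Min-cut edges: Y1→Port (5), Jct3→Port (7); capacity 5 + 7 = 12.
This cut is saturated, so no flow can exceed 12.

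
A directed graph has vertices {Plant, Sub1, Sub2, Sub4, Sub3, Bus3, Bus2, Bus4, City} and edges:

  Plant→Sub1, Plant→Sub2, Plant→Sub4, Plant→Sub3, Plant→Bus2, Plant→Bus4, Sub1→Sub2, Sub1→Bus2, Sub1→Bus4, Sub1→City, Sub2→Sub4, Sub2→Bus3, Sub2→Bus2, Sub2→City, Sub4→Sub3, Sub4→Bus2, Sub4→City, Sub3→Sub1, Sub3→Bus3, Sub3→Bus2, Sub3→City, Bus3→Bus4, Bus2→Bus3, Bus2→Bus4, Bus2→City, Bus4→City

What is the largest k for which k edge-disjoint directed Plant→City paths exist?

Assign every edge capacity 1; by Menger, the answer equals the max flow.
Path Plant→Sub1→City (+1); total 1.
Path Plant→Sub2→City (+1); total 2.
Path Plant→Sub4→City (+1); total 3.
Path Plant→Sub3→City (+1); total 4.
Path Plant→Bus2→City (+1); total 5.
Path Plant→Bus4→City (+1); total 6.
No residual Plant→City path; max flow = 6.
Certifying cut of size 6: {Plant→Bus2, Plant→Bus4, Plant→Sub1, Plant→Sub2, Plant→Sub3, Plant→Sub4}.

6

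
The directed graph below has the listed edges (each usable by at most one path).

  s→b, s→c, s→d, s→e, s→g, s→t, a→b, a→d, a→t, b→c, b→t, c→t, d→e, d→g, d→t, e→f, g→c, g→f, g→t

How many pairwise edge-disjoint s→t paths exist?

5

Assign every edge capacity 1; by Menger, the answer equals the max flow.
Path s→t (+1); total 1.
Path s→b→t (+1); total 2.
Path s→c→t (+1); total 3.
Path s→d→t (+1); total 4.
Path s→g→t (+1); total 5.
No residual s→t path; max flow = 5.
Certifying cut of size 5: {s→b, s→c, s→d, s→g, s→t}.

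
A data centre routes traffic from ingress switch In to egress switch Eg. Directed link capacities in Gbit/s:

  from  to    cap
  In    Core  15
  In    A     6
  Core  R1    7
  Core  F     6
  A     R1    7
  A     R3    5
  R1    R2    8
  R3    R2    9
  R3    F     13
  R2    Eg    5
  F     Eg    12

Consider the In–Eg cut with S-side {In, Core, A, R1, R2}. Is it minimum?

Yes — it is a minimum cut (capacity 16).

Given cut capacity: 6 + 5 + 5 = 16.
Augment In→Core→F→Eg: bottleneck 6, flow now 6.
Augment In→Core→R1→R2→Eg: bottleneck 5, flow now 11.
Augment In→A→R3→F→Eg: bottleneck 5, flow now 16.
No augmenting path remains; maximum flow = 16.
Cut capacity 16 equals the max flow, so it is a minimum cut.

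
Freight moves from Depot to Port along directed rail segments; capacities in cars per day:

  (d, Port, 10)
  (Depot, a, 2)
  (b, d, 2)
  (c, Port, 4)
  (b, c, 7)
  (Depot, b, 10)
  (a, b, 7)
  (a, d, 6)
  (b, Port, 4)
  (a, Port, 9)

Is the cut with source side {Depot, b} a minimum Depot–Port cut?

Given cut capacity: 2 + 7 + 2 + 4 = 15.
Augment Depot→a→Port: bottleneck 2, flow now 2.
Augment Depot→b→Port: bottleneck 4, flow now 6.
Augment Depot→b→c→Port: bottleneck 4, flow now 10.
Augment Depot→b→d→Port: bottleneck 2, flow now 12.
No augmenting path remains; maximum flow = 12.
In the residual graph, reachable from Depot: {Depot}.
Min-cut edges: Depot→a (2), Depot→b (10); capacity 2 + 10 = 12.
Cut capacity 15 exceeds the max flow 12, so it is not minimum.

No — its capacity is 15, but the minimum cut has capacity 12.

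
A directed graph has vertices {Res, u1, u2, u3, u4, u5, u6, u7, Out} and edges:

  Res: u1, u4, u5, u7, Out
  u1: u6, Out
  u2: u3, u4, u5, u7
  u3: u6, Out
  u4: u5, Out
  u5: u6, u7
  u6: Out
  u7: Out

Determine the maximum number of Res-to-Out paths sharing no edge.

5

Assign every edge capacity 1; by Menger, the answer equals the max flow.
Path Res→Out (+1); total 1.
Path Res→u1→Out (+1); total 2.
Path Res→u4→Out (+1); total 3.
Path Res→u7→Out (+1); total 4.
Path Res→u5→u6→Out (+1); total 5.
No residual Res→Out path; max flow = 5.
Certifying cut of size 5: {Res→Out, Res→u1, Res→u4, Res→u5, Res→u7}.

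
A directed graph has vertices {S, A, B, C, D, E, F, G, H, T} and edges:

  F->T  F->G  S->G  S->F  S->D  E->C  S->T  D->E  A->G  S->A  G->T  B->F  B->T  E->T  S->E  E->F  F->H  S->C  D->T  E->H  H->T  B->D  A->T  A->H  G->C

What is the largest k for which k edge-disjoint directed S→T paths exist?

6

Assign every edge capacity 1; by Menger, the answer equals the max flow.
Path S→T (+1); total 1.
Path S→A→T (+1); total 2.
Path S→D→T (+1); total 3.
Path S→E→T (+1); total 4.
Path S→F→T (+1); total 5.
Path S→G→T (+1); total 6.
No residual S→T path; max flow = 6.
Certifying cut of size 6: {S→A, S→D, S→E, S→F, S→G, S→T}.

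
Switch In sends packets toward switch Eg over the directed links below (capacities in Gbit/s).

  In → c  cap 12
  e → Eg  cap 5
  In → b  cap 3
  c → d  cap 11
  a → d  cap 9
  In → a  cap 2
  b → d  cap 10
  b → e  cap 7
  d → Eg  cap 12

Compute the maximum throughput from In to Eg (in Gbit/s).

Augment In→a→d→Eg: bottleneck 2, flow now 2.
Augment In→b→d→Eg: bottleneck 3, flow now 5.
Augment In→c→d→Eg: bottleneck 7, flow now 12.
Augment In→c→d→b→e→Eg: bottleneck 3, flow now 15. (uses reverse residual edge)
No augmenting path remains; maximum flow = 15.
In the residual graph, reachable from In: {In, a, c, d}.
Min-cut edges: In→b (3), d→Eg (12); capacity 3 + 12 = 15.
This cut is saturated, so no flow can exceed 15.

15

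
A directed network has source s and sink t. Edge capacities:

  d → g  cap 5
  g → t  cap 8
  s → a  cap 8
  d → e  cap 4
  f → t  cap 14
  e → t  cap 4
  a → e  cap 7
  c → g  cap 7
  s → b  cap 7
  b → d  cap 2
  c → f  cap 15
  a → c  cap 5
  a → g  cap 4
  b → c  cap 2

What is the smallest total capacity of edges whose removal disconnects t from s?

12

Augment s→a→e→t: bottleneck 4, flow now 4.
Augment s→a→g→t: bottleneck 4, flow now 8.
Augment s→b→c→f→t: bottleneck 2, flow now 10.
Augment s→b→d→g→t: bottleneck 2, flow now 12.
No augmenting path remains; maximum flow = 12.
By max-flow min-cut, the minimum cut capacity equals the max flow.
In the residual graph, reachable from s: {s, b}.
Min-cut edges: s→a (8), b→c (2), b→d (2); capacity 8 + 2 + 2 = 12.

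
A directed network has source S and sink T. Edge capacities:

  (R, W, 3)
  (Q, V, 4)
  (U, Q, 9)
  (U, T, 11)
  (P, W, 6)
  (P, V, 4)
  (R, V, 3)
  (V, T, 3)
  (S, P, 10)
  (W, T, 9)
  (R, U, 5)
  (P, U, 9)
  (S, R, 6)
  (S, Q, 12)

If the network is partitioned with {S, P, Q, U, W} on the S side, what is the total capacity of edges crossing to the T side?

Edges leaving {S, P, Q, U, W}: S→R (6), P→V (4), Q→V (4), U→T (11), W→T (9).
Cut capacity = 6 + 4 + 4 + 11 + 9 = 34.

34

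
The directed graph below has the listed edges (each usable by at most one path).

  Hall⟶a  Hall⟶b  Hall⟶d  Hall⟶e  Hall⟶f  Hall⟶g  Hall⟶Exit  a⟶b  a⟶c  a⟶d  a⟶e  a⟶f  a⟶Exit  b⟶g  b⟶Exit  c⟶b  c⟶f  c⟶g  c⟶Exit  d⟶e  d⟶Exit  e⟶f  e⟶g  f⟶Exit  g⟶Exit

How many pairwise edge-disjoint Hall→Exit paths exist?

Assign every edge capacity 1; by Menger, the answer equals the max flow.
Path Hall→Exit (+1); total 1.
Path Hall→a→Exit (+1); total 2.
Path Hall→b→Exit (+1); total 3.
Path Hall→d→Exit (+1); total 4.
Path Hall→f→Exit (+1); total 5.
Path Hall→g→Exit (+1); total 6.
No residual Hall→Exit path; max flow = 6.
Certifying cut of size 6: {Hall→Exit, Hall→a, Hall→b, Hall→d, f→Exit, g→Exit}.

6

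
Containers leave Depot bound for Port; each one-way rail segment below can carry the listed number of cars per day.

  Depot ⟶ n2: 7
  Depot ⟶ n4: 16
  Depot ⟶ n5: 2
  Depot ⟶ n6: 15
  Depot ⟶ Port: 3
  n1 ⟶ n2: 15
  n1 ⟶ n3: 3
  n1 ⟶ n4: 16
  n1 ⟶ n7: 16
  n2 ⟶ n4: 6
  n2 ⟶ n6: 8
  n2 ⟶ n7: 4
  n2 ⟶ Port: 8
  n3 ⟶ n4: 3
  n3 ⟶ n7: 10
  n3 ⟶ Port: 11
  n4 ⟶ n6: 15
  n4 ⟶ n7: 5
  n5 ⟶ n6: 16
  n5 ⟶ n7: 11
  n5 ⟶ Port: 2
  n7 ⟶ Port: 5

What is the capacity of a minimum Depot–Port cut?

Augment Depot→Port: bottleneck 3, flow now 3.
Augment Depot→n2→Port: bottleneck 7, flow now 10.
Augment Depot→n5→Port: bottleneck 2, flow now 12.
Augment Depot→n4→n7→Port: bottleneck 5, flow now 17.
No augmenting path remains; maximum flow = 17.
By max-flow min-cut, the minimum cut capacity equals the max flow.
In the residual graph, reachable from Depot: {Depot, n4, n6}.
Min-cut edges: Depot→n2 (7), Depot→n5 (2), Depot→Port (3), n4→n7 (5); capacity 7 + 2 + 3 + 5 = 17.

17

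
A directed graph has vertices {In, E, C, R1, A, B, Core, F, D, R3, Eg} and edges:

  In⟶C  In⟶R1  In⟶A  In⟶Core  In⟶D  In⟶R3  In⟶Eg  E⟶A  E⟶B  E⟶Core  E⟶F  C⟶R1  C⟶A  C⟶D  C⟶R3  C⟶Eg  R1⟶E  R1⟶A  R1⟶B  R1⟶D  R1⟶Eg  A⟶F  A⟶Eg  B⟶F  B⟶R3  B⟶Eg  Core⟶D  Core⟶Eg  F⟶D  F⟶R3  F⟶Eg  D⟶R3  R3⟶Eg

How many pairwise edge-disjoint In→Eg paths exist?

Assign every edge capacity 1; by Menger, the answer equals the max flow.
Path In→Eg (+1); total 1.
Path In→C→Eg (+1); total 2.
Path In→R1→Eg (+1); total 3.
Path In→A→Eg (+1); total 4.
Path In→Core→Eg (+1); total 5.
Path In→R3→Eg (+1); total 6.
No residual In→Eg path; max flow = 6.
Certifying cut of size 6: {In→A, In→C, In→Core, In→Eg, In→R1, R3→Eg}.

6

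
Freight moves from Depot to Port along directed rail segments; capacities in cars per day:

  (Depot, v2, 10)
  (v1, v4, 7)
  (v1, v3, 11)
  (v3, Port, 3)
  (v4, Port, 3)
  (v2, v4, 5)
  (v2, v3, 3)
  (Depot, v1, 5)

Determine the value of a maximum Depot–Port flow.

Augment Depot→v1→v3→Port: bottleneck 3, flow now 3.
Augment Depot→v1→v4→Port: bottleneck 2, flow now 5.
Augment Depot→v2→v4→Port: bottleneck 1, flow now 6.
No augmenting path remains; maximum flow = 6.
In the residual graph, reachable from Depot: {Depot, v1, v2, v3, v4}.
Min-cut edges: v3→Port (3), v4→Port (3); capacity 3 + 3 = 6.
This cut is saturated, so no flow can exceed 6.

6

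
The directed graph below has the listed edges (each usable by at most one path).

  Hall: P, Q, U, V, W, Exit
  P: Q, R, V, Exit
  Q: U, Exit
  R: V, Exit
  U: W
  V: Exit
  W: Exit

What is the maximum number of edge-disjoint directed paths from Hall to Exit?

Assign every edge capacity 1; by Menger, the answer equals the max flow.
Path Hall→Exit (+1); total 1.
Path Hall→P→Exit (+1); total 2.
Path Hall→Q→Exit (+1); total 3.
Path Hall→V→Exit (+1); total 4.
Path Hall→W→Exit (+1); total 5.
No residual Hall→Exit path; max flow = 5.
Certifying cut of size 5: {Hall→Exit, Hall→P, Hall→Q, Hall→V, W→Exit}.

5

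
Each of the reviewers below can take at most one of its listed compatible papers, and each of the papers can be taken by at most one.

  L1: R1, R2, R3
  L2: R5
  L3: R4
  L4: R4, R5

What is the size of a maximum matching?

3

Unit-capacity flow: source→left, listed edges, right→sink; max matching = max flow.
Augmenting path L1→R1 (+1); matched 1.
Augmenting path L2→R5 (+1); matched 2.
Augmenting path L3→R4 (+1); matched 3.
No augmenting path remains; maximum matching = 3.
König certificate: {L1, R4, R5} is a vertex cover of size 3 (every listed pair touches it), so no matching can be larger.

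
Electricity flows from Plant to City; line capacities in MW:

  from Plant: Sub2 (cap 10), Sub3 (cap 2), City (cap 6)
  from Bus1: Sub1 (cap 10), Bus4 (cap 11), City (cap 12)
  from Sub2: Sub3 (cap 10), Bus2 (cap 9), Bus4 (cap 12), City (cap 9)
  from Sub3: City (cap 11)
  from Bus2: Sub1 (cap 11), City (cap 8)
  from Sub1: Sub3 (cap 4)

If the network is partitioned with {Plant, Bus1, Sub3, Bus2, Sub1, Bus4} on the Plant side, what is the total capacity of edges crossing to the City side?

47

Edges leaving {Plant, Bus1, Sub3, Bus2, Sub1, Bus4}: Plant→Sub2 (10), Plant→City (6), Bus1→City (12), Sub3→City (11), Bus2→City (8).
Cut capacity = 10 + 6 + 12 + 11 + 8 = 47.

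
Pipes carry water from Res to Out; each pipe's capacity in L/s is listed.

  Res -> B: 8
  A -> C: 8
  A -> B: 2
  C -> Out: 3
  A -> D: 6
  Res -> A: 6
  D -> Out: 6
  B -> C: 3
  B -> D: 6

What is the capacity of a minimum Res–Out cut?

Augment Res→A→C→Out: bottleneck 3, flow now 3.
Augment Res→A→D→Out: bottleneck 3, flow now 6.
Augment Res→B→D→Out: bottleneck 3, flow now 9.
No augmenting path remains; maximum flow = 9.
By max-flow min-cut, the minimum cut capacity equals the max flow.
In the residual graph, reachable from Res: {Res, A, B, C, D}.
Min-cut edges: C→Out (3), D→Out (6); capacity 3 + 6 = 9.

9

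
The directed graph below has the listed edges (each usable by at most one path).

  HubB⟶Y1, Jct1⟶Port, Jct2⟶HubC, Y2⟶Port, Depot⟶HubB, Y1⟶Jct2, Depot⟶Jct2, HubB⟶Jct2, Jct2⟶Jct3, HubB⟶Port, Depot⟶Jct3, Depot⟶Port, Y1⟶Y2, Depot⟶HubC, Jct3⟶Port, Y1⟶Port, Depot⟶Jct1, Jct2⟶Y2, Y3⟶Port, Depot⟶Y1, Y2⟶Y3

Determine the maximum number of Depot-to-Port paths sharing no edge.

6

Assign every edge capacity 1; by Menger, the answer equals the max flow.
Path Depot→Port (+1); total 1.
Path Depot→HubB→Port (+1); total 2.
Path Depot→Y1→Port (+1); total 3.
Path Depot→Jct3→Port (+1); total 4.
Path Depot→Jct1→Port (+1); total 5.
Path Depot→Jct2→Y2→Port (+1); total 6.
No residual Depot→Port path; max flow = 6.
Certifying cut of size 6: {Depot→HubB, Depot→Jct1, Depot→Jct2, Depot→Jct3, Depot→Port, Depot→Y1}.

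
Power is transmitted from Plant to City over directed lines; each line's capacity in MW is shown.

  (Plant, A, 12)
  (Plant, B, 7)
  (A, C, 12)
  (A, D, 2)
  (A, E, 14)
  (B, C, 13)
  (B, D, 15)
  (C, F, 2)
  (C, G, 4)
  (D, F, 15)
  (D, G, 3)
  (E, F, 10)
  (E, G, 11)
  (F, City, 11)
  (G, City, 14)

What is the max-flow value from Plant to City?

Augment Plant→A→C→F→City: bottleneck 2, flow now 2.
Augment Plant→A→C→G→City: bottleneck 4, flow now 6.
Augment Plant→A→D→F→City: bottleneck 2, flow now 8.
Augment Plant→A→E→F→City: bottleneck 4, flow now 12.
Augment Plant→B→D→F→City: bottleneck 3, flow now 15.
Augment Plant→B→D→G→City: bottleneck 3, flow now 18.
Augment Plant→B→C→A→E→G→City: bottleneck 1, flow now 19. (uses reverse residual edge)
No augmenting path remains; maximum flow = 19.
In the residual graph, reachable from Plant: {Plant}.
Min-cut edges: Plant→A (12), Plant→B (7); capacity 12 + 7 = 19.
This cut is saturated, so no flow can exceed 19.

19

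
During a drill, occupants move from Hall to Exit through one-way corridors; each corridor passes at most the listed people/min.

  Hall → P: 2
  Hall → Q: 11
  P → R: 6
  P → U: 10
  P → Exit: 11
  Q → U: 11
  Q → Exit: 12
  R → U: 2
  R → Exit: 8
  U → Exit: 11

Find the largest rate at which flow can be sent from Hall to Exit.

Augment Hall→P→Exit: bottleneck 2, flow now 2.
Augment Hall→Q→Exit: bottleneck 11, flow now 13.
No augmenting path remains; maximum flow = 13.
In the residual graph, reachable from Hall: {Hall}.
Min-cut edges: Hall→P (2), Hall→Q (11); capacity 2 + 11 = 13.
This cut is saturated, so no flow can exceed 13.

13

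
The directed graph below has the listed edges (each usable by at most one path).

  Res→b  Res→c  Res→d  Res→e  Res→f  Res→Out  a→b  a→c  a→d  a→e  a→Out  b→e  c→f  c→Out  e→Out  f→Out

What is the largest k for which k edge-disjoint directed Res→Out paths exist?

Assign every edge capacity 1; by Menger, the answer equals the max flow.
Path Res→Out (+1); total 1.
Path Res→c→Out (+1); total 2.
Path Res→e→Out (+1); total 3.
Path Res→f→Out (+1); total 4.
No residual Res→Out path; max flow = 4.
Certifying cut of size 4: {Res→Out, Res→c, Res→f, e→Out}.

4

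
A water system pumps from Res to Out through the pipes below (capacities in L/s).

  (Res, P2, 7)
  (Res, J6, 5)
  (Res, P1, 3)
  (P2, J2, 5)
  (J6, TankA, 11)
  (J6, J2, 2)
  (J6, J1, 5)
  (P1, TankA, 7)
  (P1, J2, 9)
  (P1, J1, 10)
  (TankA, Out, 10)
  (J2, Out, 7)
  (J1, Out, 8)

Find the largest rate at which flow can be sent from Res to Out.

13

Augment Res→P2→J2→Out: bottleneck 5, flow now 5.
Augment Res→J6→TankA→Out: bottleneck 5, flow now 10.
Augment Res→P1→TankA→Out: bottleneck 3, flow now 13.
No augmenting path remains; maximum flow = 13.
In the residual graph, reachable from Res: {Res, P2}.
Min-cut edges: Res→J6 (5), Res→P1 (3), P2→J2 (5); capacity 5 + 3 + 5 = 13.
This cut is saturated, so no flow can exceed 13.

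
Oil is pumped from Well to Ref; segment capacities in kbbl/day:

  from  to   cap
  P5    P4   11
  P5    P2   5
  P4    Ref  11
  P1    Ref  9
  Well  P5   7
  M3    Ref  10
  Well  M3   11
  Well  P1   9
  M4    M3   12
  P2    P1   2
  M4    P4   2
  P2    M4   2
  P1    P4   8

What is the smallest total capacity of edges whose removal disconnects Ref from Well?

Augment Well→P1→Ref: bottleneck 9, flow now 9.
Augment Well→M3→Ref: bottleneck 10, flow now 19.
Augment Well→P5→P4→Ref: bottleneck 7, flow now 26.
No augmenting path remains; maximum flow = 26.
By max-flow min-cut, the minimum cut capacity equals the max flow.
In the residual graph, reachable from Well: {Well, M3}.
Min-cut edges: Well→P5 (7), Well→P1 (9), M3→Ref (10); capacity 7 + 9 + 10 = 26.

26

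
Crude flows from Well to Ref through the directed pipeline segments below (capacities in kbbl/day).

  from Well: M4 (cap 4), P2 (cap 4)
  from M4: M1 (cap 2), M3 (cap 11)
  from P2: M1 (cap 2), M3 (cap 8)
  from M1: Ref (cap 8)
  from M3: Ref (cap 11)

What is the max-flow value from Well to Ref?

Augment Well→M4→M1→Ref: bottleneck 2, flow now 2.
Augment Well→M4→M3→Ref: bottleneck 2, flow now 4.
Augment Well→P2→M1→Ref: bottleneck 2, flow now 6.
Augment Well→P2→M3→Ref: bottleneck 2, flow now 8.
No augmenting path remains; maximum flow = 8.
In the residual graph, reachable from Well: {Well}.
Min-cut edges: Well→M4 (4), Well→P2 (4); capacity 4 + 4 = 8.
This cut is saturated, so no flow can exceed 8.

8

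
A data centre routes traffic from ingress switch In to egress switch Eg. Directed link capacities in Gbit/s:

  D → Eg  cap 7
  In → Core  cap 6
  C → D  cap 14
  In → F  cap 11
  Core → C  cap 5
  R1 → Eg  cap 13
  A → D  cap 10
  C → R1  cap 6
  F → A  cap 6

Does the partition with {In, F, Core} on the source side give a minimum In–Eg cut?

Given cut capacity: 6 + 5 = 11.
Augment In→F→A→D→Eg: bottleneck 6, flow now 6.
Augment In→Core→C→R1→Eg: bottleneck 5, flow now 11.
No augmenting path remains; maximum flow = 11.
Cut capacity 11 equals the max flow, so it is a minimum cut.

Yes — it is a minimum cut (capacity 11).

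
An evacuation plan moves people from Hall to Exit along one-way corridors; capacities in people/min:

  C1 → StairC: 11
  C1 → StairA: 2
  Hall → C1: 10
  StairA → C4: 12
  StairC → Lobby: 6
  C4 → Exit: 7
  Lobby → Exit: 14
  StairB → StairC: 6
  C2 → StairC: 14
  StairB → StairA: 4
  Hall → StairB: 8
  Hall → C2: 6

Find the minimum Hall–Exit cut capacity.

12

Augment Hall→StairB→StairA→C4→Exit: bottleneck 4, flow now 4.
Augment Hall→StairB→StairC→Lobby→Exit: bottleneck 4, flow now 8.
Augment Hall→C2→StairC→Lobby→Exit: bottleneck 2, flow now 10.
Augment Hall→C1→StairA→C4→Exit: bottleneck 2, flow now 12.
No augmenting path remains; maximum flow = 12.
By max-flow min-cut, the minimum cut capacity equals the max flow.
In the residual graph, reachable from Hall: {Hall, StairB, C2, C1, StairC}.
Min-cut edges: StairB→StairA (4), C1→StairA (2), StairC→Lobby (6); capacity 4 + 2 + 6 = 12.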